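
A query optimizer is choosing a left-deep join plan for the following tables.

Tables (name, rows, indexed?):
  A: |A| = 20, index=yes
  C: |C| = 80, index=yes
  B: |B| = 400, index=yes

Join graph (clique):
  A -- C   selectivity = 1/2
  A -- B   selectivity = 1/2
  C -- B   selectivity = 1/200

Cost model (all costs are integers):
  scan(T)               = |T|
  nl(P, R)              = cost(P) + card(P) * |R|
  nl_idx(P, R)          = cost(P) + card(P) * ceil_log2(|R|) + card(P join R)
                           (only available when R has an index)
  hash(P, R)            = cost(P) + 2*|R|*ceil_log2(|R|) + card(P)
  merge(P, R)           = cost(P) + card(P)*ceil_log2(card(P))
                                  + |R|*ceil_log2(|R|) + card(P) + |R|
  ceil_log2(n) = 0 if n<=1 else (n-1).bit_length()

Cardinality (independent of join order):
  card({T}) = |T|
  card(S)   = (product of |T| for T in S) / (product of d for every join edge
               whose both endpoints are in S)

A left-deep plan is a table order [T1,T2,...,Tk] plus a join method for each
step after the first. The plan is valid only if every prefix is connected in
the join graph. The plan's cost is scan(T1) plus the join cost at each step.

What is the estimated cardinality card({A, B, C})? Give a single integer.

800

Tables in S: A(20), B(400), C(80)
Edges inside S: A-C(d=2), A-B(d=2), C-B(d=200)
numerator = 20 * 400 * 80 = 640000
denominator = 2 * 2 * 200 = 800
card(S) = 640000 / 800 = 800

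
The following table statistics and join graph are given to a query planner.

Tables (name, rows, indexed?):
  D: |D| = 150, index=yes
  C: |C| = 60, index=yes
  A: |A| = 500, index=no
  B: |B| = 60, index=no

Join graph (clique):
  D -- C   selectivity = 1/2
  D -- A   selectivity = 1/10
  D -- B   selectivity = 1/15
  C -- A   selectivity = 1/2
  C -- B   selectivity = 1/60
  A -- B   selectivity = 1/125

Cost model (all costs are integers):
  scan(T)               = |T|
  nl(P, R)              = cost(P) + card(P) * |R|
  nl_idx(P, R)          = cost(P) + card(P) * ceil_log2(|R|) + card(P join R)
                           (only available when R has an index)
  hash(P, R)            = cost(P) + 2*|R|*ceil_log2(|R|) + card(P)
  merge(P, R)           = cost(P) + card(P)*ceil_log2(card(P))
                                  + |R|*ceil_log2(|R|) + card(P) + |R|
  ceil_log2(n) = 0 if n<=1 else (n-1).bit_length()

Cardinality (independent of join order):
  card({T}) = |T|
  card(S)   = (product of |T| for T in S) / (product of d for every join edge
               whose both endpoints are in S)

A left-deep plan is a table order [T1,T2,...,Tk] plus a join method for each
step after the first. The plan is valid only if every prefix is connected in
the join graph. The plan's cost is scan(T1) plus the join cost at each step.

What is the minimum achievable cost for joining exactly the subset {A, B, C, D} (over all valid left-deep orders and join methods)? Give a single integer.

3700

Selinger DP over subsets of {A,B,C,D}:
  {D}: scan cost=150, card=150
  {C}: scan cost=60, card=60
  {A}: scan cost=500, card=500
  {B}: scan cost=60, card=60
  {CD}: card=4500; try (C,hash)→1020, (D,merge)→1830, (C,merge)→1920, (D,hash)→2520, (D,nl_idx)→5040, (C,nl_idx)→5550 …(+2); best=1020 via (C,hash)
  {AD}: card=7500; try (D,hash)→3400, (A,merge)→6500, (D,merge)→6850, (A,hash)→9300, (D,nl_idx)→12000, (A,nl)→75150 …(+1); best=3400 via (D,hash)
  {BD}: card=600; try (B,hash)→1020, (D,nl_idx)→1140, (D,merge)→1830, (B,merge)→1920, (D,hash)→2520, (D,nl)→9060 …(+1); best=1020 via (B,hash)
  {AC}: card=15000; try (C,hash)→1720, (A,merge)→5480, (C,merge)→5920, (A,hash)→9120, (C,nl_idx)→18500, (A,nl)→30060 …(+1); best=1720 via (C,hash)
  {BC}: card=60; try (C,nl_idx)→480, (C,hash)→840, (B,hash)→840, (C,merge)→900, (B,merge)→900, (C,nl)→3660 …(+1); best=480 via (C,nl_idx)
  {AB}: card=240; try (B,hash)→1720, (A,merge)→5480, (B,merge)→5920, (A,hash)→9120, (A,nl)→30060, (B,nl)→30500; best=1720 via (B,hash)
  {ACD}: card=112500; try (C,hash)→11620, (A,hash)→14520, (D,hash)→19120, (A,merge)→69020, (C,merge)→108820, (C,nl_idx)→160900 …(+5); best=11620 via (C,hash)
  {BCD}: card=300; try (D,nl_idx)→1260, (D,merge)→2250, (C,hash)→2340, (D,hash)→2940, (C,nl_idx)→4920, (B,hash)→6240 …(+5); best=1260 via (D,nl_idx)
  {ABD}: card=240; try (D,nl_idx)→3880, (D,hash)→4360, (D,merge)→5230, (A,hash)→10620, (B,hash)→11620, (A,merge)→12620 …(+4); best=3880 via (D,nl_idx)
  {ABC}: card=120; try (C,hash)→2680, (C,nl_idx)→3280, (C,merge)→4300, (A,merge)→5900, (A,hash)→9540, (C,nl)→16120 …(+4); best=2680 via (C,hash)
  {ABCD}: card=60; try (D,nl_idx)→3700, (C,hash)→4840, (D,merge)→4990, (D,hash)→5200, (C,nl_idx)→5380, (C,merge)→6460 …(+8); best=3700 via (D,nl_idx)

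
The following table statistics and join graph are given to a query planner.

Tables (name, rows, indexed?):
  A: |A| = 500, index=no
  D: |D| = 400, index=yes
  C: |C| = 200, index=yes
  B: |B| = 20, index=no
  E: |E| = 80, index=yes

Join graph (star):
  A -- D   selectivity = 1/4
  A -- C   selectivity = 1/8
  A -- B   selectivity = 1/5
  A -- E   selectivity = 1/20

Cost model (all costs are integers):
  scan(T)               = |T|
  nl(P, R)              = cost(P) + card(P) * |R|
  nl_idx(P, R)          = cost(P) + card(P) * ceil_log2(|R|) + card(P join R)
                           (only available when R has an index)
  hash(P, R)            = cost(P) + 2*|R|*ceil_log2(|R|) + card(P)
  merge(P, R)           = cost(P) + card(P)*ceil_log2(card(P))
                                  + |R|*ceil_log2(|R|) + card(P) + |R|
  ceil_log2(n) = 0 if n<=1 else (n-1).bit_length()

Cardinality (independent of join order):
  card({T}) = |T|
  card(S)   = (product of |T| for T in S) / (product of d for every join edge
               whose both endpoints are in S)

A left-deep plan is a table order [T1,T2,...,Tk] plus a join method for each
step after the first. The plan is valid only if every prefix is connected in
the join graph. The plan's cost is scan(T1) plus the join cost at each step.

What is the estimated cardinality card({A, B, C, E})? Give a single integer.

200000

Tables in S: A(500), B(20), C(200), E(80)
Edges inside S: A-C(d=8), A-B(d=5), A-E(d=20)
numerator = 500 * 20 * 200 * 80 = 160000000
denominator = 8 * 5 * 20 = 800
card(S) = 160000000 / 800 = 200000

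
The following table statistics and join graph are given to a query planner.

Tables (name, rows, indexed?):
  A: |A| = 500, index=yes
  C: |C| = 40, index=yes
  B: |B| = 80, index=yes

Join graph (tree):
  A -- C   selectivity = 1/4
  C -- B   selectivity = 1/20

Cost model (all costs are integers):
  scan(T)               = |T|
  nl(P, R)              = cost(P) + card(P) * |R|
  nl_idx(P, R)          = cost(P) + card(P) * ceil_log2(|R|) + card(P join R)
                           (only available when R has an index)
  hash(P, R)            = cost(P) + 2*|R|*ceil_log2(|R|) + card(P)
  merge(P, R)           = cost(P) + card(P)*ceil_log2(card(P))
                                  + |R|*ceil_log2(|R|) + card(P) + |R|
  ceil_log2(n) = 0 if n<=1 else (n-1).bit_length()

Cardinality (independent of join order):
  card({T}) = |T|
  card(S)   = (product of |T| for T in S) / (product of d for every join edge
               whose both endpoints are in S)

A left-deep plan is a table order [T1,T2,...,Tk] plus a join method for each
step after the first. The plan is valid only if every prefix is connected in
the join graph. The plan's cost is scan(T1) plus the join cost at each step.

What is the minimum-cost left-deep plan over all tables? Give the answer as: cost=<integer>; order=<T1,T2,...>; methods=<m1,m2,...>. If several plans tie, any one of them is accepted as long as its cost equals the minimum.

cost=6920; order=C,B,A; methods=nl_idx,merge

Selinger DP (subsets sized 1..n):
  {A}: scan cost=500, card=500
  {C}: scan cost=40, card=40
  {B}: scan cost=80, card=80
  {AC}: card=5000; try (C,hash)→1480, (A,merge)→5320, (A,nl_idx)→5400, (C,merge)→5780, (C,nl_idx)→8500, (A,hash)→9080 …(+2); best=1480 via (C,hash)
  {BC}: card=160; try (B,nl_idx)→480, (C,hash)→640, (C,nl_idx)→720, (B,merge)→960, (C,merge)→1000, (B,hash)→1200 …(+2); best=480 via (B,nl_idx)
  {ABC}: card=20000; try (A,merge)→6920, (B,hash)→7600, (A,hash)→9640, (A,nl_idx)→21920, (B,nl_idx)→56480, (B,merge)→72120 …(+2); best=6920 via (A,merge)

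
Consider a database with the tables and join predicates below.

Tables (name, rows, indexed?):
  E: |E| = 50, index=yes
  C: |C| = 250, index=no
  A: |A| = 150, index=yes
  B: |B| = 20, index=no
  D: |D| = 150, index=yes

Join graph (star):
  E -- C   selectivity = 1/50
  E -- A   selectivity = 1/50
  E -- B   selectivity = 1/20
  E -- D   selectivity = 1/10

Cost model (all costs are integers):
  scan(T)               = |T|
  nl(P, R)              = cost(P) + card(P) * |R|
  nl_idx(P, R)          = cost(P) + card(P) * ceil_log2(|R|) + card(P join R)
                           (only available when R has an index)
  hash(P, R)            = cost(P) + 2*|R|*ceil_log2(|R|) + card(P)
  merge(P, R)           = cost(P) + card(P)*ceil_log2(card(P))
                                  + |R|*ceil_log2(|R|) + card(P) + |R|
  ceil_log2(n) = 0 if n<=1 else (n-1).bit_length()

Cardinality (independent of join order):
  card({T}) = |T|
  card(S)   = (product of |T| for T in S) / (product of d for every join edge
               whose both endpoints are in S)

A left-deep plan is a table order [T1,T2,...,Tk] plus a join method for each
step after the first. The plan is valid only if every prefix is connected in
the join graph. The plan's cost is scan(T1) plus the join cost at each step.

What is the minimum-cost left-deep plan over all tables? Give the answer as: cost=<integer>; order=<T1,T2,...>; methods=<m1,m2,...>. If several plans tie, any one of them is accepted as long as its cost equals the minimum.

Selinger DP (subsets sized 1..n):
  {E}: scan cost=50, card=50
  {C}: scan cost=250, card=250
  {A}: scan cost=150, card=150
  {B}: scan cost=20, card=20
  {D}: scan cost=150, card=150
  {CE}: card=250; try (E,hash)→1100, (E,nl_idx)→2000, (C,merge)→2650, (E,merge)→2850, (C,hash)→4100, (C,nl)→12550 …(+1); best=1100 via (E,hash)
  {AE}: card=150; try (A,nl_idx)→600, (E,hash)→900, (E,nl_idx)→1200, (A,merge)→1750, (E,merge)→1850, (A,hash)→2500 …(+2); best=600 via (A,nl_idx)
  {BE}: card=50; try (E,nl_idx)→190, (B,hash)→300, (E,merge)→490, (B,merge)→520, (E,hash)→640, (E,nl)→1020 …(+1); best=190 via (E,nl_idx)
  {DE}: card=750; try (E,hash)→900, (D,nl_idx)→1200, (D,merge)→1750, (E,nl_idx)→1800, (E,merge)→1850, (D,hash)→2500 …(+2); best=900 via (E,hash)
  {ACE}: card=750; try (A,hash)→3750, (A,nl_idx)→3850, (C,merge)→4200, (A,merge)→4700, (C,hash)→4750, (C,nl)→38100 …(+1); best=3750 via (A,hash)
  {BCE}: card=250; try (B,hash)→1550, (C,merge)→2790, (B,merge)→3470, (C,hash)→4240, (B,nl)→6100, (C,nl)→12690; best=1550 via (B,hash)
  {CDE}: card=3750; try (D,hash)→3750, (D,merge)→4700, (C,hash)→5650, (D,nl_idx)→6850, (C,merge)→11400, (D,nl)→38600 …(+1); best=3750 via (D,hash)
  {ABE}: card=150; try (A,nl_idx)→740, (B,hash)→950, (A,merge)→1890, (B,merge)→2070, (A,hash)→2640, (B,nl)→3600 …(+1); best=740 via (A,nl_idx)
  {ADE}: card=2250; try (D,hash)→3150, (D,merge)→3300, (D,nl_idx)→4050, (A,hash)→4050, (A,nl_idx)→9150, (A,merge)→10500 …(+2); best=3150 via (D,hash)
  {BDE}: card=750; try (D,nl_idx)→1340, (B,hash)→1850, (D,merge)→1890, (D,hash)→2640, (D,nl)→7690, (B,merge)→9270 …(+1); best=1340 via (D,nl_idx)
  {ABCE}: card=750; try (A,hash)→4200, (A,nl_idx)→4300, (C,merge)→4340, (B,hash)→4700, (C,hash)→4890, (A,merge)→5150 …(+4); best=4200 via (A,hash)
  {ACDE}: card=11250; try (D,hash)→6900, (C,hash)→9400, (A,hash)→9900, (D,merge)→13350, (D,nl_idx)→21000, (C,merge)→34650 …(+5); best=6900 via (D,hash)
  {BCDE}: card=3750; try (D,hash)→4200, (D,merge)→5150, (C,hash)→6090, (D,nl_idx)→7300, (B,hash)→7700, (C,merge)→11840 …(+4); best=4200 via (D,hash)
  {ABDE}: card=2250; try (D,hash)→3290, (D,merge)→3440, (D,nl_idx)→4190, (A,hash)→4490, (B,hash)→5600, (A,nl_idx)→9590 …(+5); best=3290 via (D,hash)
  {ABCDE}: card=11250; try (D,hash)→7350, (C,hash)→9540, (A,hash)→10350, (D,merge)→13800, (B,hash)→18350, (D,nl_idx)→21450 …(+8); best=7350 via (D,hash)

cost=7350; order=C,E,B,A,D; methods=hash,hash,hash,hash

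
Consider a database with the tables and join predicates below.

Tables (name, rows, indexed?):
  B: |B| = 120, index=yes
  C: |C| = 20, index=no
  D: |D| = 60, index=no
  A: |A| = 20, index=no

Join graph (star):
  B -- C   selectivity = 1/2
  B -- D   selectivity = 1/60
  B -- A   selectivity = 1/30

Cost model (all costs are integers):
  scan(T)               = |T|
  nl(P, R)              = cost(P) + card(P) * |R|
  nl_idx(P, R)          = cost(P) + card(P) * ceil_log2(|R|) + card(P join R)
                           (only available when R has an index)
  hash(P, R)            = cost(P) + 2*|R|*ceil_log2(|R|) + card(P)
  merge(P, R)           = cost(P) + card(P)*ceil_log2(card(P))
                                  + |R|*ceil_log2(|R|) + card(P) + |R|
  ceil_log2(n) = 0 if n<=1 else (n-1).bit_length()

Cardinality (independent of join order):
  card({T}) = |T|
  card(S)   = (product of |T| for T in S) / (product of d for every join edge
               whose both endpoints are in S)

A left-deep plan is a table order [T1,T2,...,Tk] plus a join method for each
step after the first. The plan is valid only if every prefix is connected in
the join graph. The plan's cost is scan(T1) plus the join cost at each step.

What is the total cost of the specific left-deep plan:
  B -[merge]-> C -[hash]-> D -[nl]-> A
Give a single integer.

step 1: scan B: cost=120, card=120
step 2: join C via merge
    card(P join C) = 120*20/(2) = 1200
    cost = 120 + 120*7 + 20*5 + 120 + 20 = 1200
step 3: join D via hash
    card(P join D) = 1200*60/(60) = 1200
    cost = 1200 + 2*60*6 + 1200 = 3120
step 4: join A via nl
    card(P join A) = 1200*20/(30) = 800
    cost = 3120 + 1200*20 = 27120

27120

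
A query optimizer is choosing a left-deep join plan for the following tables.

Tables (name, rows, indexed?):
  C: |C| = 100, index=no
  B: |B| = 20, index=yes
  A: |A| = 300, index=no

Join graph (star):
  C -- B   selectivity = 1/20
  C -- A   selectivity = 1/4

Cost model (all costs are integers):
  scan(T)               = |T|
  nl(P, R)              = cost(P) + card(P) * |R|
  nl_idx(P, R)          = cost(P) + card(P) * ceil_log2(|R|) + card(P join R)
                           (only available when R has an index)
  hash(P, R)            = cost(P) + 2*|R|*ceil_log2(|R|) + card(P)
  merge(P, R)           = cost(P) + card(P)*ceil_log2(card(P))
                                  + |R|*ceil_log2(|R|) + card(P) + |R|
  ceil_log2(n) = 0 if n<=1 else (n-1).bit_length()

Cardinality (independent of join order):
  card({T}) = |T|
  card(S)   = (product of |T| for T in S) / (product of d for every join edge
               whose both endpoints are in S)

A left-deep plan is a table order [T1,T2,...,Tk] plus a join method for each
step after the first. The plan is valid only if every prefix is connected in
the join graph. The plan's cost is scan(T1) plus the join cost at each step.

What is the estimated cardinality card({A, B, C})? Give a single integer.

7500

Tables in S: A(300), B(20), C(100)
Edges inside S: C-B(d=20), C-A(d=4)
numerator = 300 * 20 * 100 = 600000
denominator = 20 * 4 = 80
card(S) = 600000 / 80 = 7500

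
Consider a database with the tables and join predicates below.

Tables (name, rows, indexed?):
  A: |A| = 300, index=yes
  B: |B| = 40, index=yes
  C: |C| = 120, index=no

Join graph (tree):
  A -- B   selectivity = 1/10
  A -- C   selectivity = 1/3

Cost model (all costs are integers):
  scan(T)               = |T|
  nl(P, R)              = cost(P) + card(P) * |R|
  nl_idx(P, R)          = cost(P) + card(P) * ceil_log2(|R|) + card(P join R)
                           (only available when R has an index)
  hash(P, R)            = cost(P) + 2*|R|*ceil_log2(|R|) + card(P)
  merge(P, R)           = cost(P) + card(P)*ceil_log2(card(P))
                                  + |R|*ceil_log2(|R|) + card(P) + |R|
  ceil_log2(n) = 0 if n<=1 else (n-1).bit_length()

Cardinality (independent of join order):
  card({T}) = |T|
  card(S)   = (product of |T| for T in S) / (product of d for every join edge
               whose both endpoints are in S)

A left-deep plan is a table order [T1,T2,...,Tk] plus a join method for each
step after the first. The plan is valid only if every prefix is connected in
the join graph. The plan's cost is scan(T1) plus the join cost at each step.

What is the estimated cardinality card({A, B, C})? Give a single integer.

48000

Tables in S: A(300), B(40), C(120)
Edges inside S: A-B(d=10), A-C(d=3)
numerator = 300 * 40 * 120 = 1440000
denominator = 10 * 3 = 30
card(S) = 1440000 / 30 = 48000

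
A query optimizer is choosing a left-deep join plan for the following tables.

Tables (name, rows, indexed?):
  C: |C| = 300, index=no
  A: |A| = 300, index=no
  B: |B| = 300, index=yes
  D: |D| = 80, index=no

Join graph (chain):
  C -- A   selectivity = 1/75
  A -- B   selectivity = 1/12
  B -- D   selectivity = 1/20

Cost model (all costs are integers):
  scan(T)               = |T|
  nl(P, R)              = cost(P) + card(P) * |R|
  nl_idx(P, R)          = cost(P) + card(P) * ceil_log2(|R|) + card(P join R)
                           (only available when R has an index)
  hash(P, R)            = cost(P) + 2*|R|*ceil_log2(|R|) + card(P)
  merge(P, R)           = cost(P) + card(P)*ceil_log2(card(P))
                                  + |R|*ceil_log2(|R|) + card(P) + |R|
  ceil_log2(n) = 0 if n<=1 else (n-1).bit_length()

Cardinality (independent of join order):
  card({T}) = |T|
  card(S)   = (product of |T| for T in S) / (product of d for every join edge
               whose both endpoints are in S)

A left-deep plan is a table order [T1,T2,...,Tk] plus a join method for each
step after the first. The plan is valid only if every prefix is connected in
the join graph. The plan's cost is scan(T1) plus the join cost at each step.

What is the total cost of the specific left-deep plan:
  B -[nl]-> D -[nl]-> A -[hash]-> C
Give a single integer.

419700

step 1: scan B: cost=300, card=300
step 2: join D via nl
    card(P join D) = 300*80/(20) = 1200
    cost = 300 + 300*80 = 24300
step 3: join A via nl
    card(P join A) = 1200*300/(12) = 30000
    cost = 24300 + 1200*300 = 384300
step 4: join C via hash
    card(P join C) = 30000*300/(75) = 120000
    cost = 384300 + 2*300*9 + 30000 = 419700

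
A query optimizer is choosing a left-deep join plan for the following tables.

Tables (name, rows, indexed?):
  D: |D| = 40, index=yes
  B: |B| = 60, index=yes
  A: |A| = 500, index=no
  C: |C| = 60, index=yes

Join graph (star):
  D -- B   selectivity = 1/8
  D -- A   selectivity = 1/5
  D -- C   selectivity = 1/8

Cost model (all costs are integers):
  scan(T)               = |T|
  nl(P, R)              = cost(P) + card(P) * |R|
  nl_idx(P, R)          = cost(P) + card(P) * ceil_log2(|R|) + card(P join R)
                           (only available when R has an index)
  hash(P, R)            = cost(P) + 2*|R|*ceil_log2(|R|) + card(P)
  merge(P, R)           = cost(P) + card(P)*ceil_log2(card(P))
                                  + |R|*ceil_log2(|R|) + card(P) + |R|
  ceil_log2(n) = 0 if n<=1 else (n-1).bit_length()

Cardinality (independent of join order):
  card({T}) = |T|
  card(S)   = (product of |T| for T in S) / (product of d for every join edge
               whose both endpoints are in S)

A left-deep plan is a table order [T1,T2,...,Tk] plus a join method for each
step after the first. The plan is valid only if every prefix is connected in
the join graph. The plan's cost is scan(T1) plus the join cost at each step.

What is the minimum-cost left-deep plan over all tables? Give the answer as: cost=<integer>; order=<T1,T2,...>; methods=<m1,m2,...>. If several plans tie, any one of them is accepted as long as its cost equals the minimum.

Selinger DP (subsets sized 1..n):
  {D}: scan cost=40, card=40
  {B}: scan cost=60, card=60
  {A}: scan cost=500, card=500
  {C}: scan cost=60, card=60
  {BD}: card=300; try (B,nl_idx)→580, (D,hash)→600, (D,nl_idx)→720, (B,merge)→740, (D,merge)→760, (B,hash)→800 …(+2); best=580 via (B,nl_idx)
  {AD}: card=4000; try (D,hash)→1480, (A,merge)→5320, (D,merge)→5780, (D,nl_idx)→7500, (A,hash)→9080, (A,nl)→20040 …(+1); best=1480 via (D,hash)
  {CD}: card=300; try (C,nl_idx)→580, (D,hash)→600, (D,nl_idx)→720, (C,merge)→740, (D,merge)→760, (C,hash)→800 …(+2); best=580 via (C,nl_idx)
  {ABD}: card=30000; try (B,hash)→6200, (A,merge)→8580, (A,hash)→9880, (B,merge)→53900, (B,nl_idx)→55480, (A,nl)→150580 …(+1); best=6200 via (B,hash)
  {BCD}: card=2250; try (C,hash)→1600, (B,hash)→1600, (C,merge)→4000, (B,merge)→4000, (C,nl_idx)→4630, (B,nl_idx)→4630 …(+2); best=1600 via (C,hash)
  {ACD}: card=30000; try (C,hash)→6200, (A,merge)→8580, (A,hash)→9880, (C,merge)→53900, (C,nl_idx)→55480, (A,nl)→150580 …(+1); best=6200 via (C,hash)
  {ABCD}: card=225000; try (A,hash)→12850, (A,merge)→35850, (C,hash)→36920, (B,hash)→36920, (C,nl_idx)→411200, (B,nl_idx)→411200 …(+5); best=12850 via (A,hash)

cost=12850; order=D,B,C,A; methods=nl_idx,hash,hash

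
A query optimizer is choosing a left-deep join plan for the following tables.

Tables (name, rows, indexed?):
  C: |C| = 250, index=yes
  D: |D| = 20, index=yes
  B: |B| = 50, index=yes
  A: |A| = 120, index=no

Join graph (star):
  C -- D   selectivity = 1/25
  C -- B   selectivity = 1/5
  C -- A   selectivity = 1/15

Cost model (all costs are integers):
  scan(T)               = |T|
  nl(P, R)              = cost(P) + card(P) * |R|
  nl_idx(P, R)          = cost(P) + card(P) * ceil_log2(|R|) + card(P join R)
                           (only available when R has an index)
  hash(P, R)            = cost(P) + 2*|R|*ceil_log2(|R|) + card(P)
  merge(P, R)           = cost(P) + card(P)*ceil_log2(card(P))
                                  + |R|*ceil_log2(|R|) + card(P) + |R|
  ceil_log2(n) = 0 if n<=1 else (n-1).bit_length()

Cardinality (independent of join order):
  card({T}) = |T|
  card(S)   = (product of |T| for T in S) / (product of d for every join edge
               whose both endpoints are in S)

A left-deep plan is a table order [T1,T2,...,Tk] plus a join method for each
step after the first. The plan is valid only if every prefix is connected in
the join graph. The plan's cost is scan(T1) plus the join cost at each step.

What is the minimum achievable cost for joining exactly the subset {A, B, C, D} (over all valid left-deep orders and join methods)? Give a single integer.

4460

Selinger DP over subsets of {A,B,C,D}:
  {C}: scan cost=250, card=250
  {D}: scan cost=20, card=20
  {B}: scan cost=50, card=50
  {A}: scan cost=120, card=120
  {CD}: card=200; try (C,nl_idx)→380, (D,hash)→700, (D,nl_idx)→1700, (C,merge)→2390, (D,merge)→2620, (C,hash)→4040 …(+2); best=380 via (C,nl_idx)
  {BC}: card=2500; try (B,hash)→1100, (C,merge)→2650, (B,merge)→2850, (C,nl_idx)→2950, (C,hash)→4100, (B,nl_idx)→4250 …(+2); best=1100 via (B,hash)
  {AC}: card=2000; try (A,hash)→2180, (C,nl_idx)→3080, (C,merge)→3330, (A,merge)→3460, (C,hash)→4240, (C,nl)→30120 …(+1); best=2180 via (A,hash)
  {BCD}: card=2000; try (B,hash)→1180, (B,merge)→2530, (B,nl_idx)→3580, (D,hash)→3800, (B,nl)→10380, (D,nl_idx)→15600 …(+2); best=1180 via (B,hash)
  {ACD}: card=1600; try (A,hash)→2260, (A,merge)→3140, (D,hash)→4380, (D,nl_idx)→13780, (A,nl)→24380, (D,merge)→26300 …(+1); best=2260 via (A,hash)
  {ABC}: card=20000; try (B,hash)→4780, (A,hash)→5280, (B,merge)→26530, (B,nl_idx)→34180, (A,merge)→34560, (B,nl)→102180 …(+1); best=4780 via (B,hash)
  {ABCD}: card=16000; try (B,hash)→4460, (A,hash)→4860, (B,merge)→21810, (D,hash)→24980, (A,merge)→26140, (B,nl_idx)→27860 …(+5); best=4460 via (B,hash)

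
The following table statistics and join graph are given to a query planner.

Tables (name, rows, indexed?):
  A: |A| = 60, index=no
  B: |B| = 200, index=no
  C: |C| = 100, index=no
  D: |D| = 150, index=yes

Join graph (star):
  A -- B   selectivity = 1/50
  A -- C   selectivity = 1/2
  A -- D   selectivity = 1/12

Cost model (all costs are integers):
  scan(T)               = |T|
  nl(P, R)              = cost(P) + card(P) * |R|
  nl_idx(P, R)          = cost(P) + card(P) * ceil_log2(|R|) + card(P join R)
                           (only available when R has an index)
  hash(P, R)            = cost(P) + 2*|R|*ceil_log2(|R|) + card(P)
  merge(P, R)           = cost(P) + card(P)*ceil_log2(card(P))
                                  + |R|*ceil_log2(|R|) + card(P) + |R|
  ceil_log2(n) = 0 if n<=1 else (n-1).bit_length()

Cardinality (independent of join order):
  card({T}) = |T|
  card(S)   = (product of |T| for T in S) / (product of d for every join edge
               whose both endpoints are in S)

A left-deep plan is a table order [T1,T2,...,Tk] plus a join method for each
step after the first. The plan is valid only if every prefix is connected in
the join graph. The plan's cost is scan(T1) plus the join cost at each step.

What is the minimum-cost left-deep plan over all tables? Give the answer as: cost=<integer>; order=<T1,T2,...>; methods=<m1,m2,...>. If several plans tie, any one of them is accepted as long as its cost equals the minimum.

Selinger DP (subsets sized 1..n):
  {A}: scan cost=60, card=60
  {B}: scan cost=200, card=200
  {C}: scan cost=100, card=100
  {D}: scan cost=150, card=150
  {AB}: card=240; try (A,hash)→1120, (B,merge)→2280, (A,merge)→2420, (B,hash)→3320, (B,nl)→12060, (A,nl)→12200; best=1120 via (A,hash)
  {AC}: card=3000; try (A,hash)→920, (C,merge)→1280, (A,merge)→1320, (C,hash)→1520, (C,nl)→6060, (A,nl)→6100; best=920 via (A,hash)
  {AD}: card=750; try (A,hash)→1020, (D,nl_idx)→1290, (D,merge)→1830, (A,merge)→1920, (D,hash)→2520, (D,nl)→9060 …(+1); best=1020 via (A,hash)
  {ABC}: card=12000; try (C,hash)→2760, (C,merge)→4080, (B,hash)→7120, (C,nl)→25120, (B,merge)→41720, (B,nl)→600920; best=2760 via (C,hash)
  {ABD}: card=3000; try (D,hash)→3760, (D,merge)→4630, (B,hash)→4970, (D,nl_idx)→6040, (B,merge)→11070, (D,nl)→37120 …(+1); best=3760 via (D,hash)
  {ACD}: card=37500; try (C,hash)→3170, (D,hash)→6320, (C,merge)→10070, (D,merge)→41270, (D,nl_idx)→62420, (C,nl)→76020 …(+1); best=3170 via (C,hash)
  {ABCD}: card=150000; try (C,hash)→8160, (D,hash)→17160, (C,merge)→43560, (B,hash)→43870, (D,merge)→184110, (D,nl_idx)→248760 …(+4); best=8160 via (C,hash)

cost=8160; order=B,A,D,C; methods=hash,hash,hash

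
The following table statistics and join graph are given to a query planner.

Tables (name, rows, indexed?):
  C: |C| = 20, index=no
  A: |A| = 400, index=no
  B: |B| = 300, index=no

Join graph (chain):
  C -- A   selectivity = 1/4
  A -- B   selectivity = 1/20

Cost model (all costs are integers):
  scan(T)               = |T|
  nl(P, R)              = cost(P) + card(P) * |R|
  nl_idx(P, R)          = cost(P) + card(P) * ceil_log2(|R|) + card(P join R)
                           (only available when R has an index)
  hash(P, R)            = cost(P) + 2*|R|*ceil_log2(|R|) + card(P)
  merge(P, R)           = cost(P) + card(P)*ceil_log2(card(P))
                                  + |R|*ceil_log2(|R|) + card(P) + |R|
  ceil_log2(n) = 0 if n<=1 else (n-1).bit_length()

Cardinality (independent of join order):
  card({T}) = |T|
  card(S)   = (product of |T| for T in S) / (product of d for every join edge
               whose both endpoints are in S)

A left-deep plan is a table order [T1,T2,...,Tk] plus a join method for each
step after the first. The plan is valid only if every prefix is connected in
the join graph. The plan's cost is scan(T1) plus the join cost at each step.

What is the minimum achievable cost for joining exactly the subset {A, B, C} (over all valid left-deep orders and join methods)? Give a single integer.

8400

Selinger DP over subsets of {A,B,C}:
  {C}: scan cost=20, card=20
  {A}: scan cost=400, card=400
  {B}: scan cost=300, card=300
  {AC}: card=2000; try (C,hash)→1000, (A,merge)→4140, (C,merge)→4520, (A,hash)→7240, (A,nl)→8020, (C,nl)→8400; best=1000 via (C,hash)
  {AB}: card=6000; try (B,hash)→6200, (A,merge)→7300, (B,merge)→7400, (A,hash)→7800, (A,nl)→120300, (B,nl)→120400; best=6200 via (B,hash)
  {ABC}: card=30000; try (B,hash)→8400, (C,hash)→12400, (B,merge)→28000, (C,merge)→90320, (C,nl)→126200, (B,nl)→601000; best=8400 via (B,hash)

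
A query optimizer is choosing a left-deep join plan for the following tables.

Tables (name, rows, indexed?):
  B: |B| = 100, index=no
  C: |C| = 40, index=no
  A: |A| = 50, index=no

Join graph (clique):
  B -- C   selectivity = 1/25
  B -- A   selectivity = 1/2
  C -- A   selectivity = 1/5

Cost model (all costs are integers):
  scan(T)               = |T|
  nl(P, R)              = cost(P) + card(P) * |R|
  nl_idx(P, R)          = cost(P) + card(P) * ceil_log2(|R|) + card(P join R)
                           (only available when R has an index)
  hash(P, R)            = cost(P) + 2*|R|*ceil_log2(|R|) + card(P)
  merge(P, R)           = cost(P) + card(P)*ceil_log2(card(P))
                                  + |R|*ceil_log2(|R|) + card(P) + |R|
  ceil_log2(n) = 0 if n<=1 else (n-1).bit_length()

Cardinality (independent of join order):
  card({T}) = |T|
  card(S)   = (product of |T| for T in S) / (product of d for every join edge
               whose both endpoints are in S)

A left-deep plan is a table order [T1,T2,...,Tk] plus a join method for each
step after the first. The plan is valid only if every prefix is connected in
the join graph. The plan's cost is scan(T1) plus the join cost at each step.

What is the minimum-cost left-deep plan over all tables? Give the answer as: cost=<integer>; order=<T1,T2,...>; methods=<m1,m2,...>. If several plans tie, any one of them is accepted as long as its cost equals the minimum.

Selinger DP (subsets sized 1..n):
  {B}: scan cost=100, card=100
  {C}: scan cost=40, card=40
  {A}: scan cost=50, card=50
  {BC}: card=160; try (C,hash)→680, (B,merge)→1120, (C,merge)→1180, (B,hash)→1480, (B,nl)→4040, (C,nl)→4100; best=680 via (C,hash)
  {AB}: card=2500; try (A,hash)→800, (B,merge)→1200, (A,merge)→1250, (B,hash)→1500, (B,nl)→5050, (A,nl)→5100; best=800 via (A,hash)
  {AC}: card=400; try (C,hash)→580, (A,merge)→670, (C,merge)→680, (A,hash)→680, (A,nl)→2040, (C,nl)→2050; best=580 via (C,hash)
  {ABC}: card=800; try (A,hash)→1440, (B,hash)→2380, (A,merge)→2470, (C,hash)→3780, (B,merge)→5380, (A,nl)→8680 …(+3); best=1440 via (A,hash)

cost=1440; order=B,C,A; methods=hash,hash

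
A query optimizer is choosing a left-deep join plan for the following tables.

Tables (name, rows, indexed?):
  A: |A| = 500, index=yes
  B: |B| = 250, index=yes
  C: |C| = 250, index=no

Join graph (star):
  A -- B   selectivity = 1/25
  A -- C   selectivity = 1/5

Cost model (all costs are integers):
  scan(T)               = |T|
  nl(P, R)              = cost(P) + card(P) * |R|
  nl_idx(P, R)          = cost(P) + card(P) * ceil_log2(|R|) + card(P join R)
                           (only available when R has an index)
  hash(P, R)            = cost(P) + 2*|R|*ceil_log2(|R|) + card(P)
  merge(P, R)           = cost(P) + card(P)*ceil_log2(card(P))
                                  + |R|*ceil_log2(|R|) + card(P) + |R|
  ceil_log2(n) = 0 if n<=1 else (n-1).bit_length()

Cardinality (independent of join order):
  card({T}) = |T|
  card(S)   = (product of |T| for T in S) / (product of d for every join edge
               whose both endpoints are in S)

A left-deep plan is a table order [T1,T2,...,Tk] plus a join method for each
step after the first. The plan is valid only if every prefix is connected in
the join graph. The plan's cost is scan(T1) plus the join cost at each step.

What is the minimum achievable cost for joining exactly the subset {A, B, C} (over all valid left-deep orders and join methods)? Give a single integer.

14000

Selinger DP over subsets of {A,B,C}:
  {A}: scan cost=500, card=500
  {B}: scan cost=250, card=250
  {C}: scan cost=250, card=250
  {AB}: card=5000; try (B,hash)→5000, (A,merge)→7500, (A,nl_idx)→7500, (B,merge)→7750, (B,nl_idx)→9500, (A,hash)→9500 …(+2); best=5000 via (B,hash)
  {AC}: card=25000; try (C,hash)→5000, (A,merge)→7500, (C,merge)→7750, (A,hash)→9500, (A,nl_idx)→27500, (A,nl)→125250 …(+1); best=5000 via (C,hash)
  {ABC}: card=250000; try (C,hash)→14000, (B,hash)→34000, (C,merge)→77250, (B,merge)→407250, (B,nl_idx)→455000, (C,nl)→1255000 …(+1); best=14000 via (C,hash)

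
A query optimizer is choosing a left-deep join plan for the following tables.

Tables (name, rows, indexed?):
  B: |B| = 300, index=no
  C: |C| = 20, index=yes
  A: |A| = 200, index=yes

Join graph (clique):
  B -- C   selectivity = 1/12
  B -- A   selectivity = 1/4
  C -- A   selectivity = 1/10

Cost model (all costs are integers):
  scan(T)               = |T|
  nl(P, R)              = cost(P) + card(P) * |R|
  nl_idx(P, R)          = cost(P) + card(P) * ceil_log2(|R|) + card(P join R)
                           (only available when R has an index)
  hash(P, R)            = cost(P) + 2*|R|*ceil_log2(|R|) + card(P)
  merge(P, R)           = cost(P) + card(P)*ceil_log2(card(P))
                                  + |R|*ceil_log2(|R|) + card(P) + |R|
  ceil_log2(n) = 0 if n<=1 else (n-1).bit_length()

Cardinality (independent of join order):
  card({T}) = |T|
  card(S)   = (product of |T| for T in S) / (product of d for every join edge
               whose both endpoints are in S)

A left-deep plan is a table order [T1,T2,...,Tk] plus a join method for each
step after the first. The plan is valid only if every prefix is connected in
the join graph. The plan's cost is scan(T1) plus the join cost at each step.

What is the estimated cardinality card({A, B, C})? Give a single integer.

Tables in S: A(200), B(300), C(20)
Edges inside S: B-C(d=12), B-A(d=4), C-A(d=10)
numerator = 200 * 300 * 20 = 1200000
denominator = 12 * 4 * 10 = 480
card(S) = 1200000 / 480 = 2500

2500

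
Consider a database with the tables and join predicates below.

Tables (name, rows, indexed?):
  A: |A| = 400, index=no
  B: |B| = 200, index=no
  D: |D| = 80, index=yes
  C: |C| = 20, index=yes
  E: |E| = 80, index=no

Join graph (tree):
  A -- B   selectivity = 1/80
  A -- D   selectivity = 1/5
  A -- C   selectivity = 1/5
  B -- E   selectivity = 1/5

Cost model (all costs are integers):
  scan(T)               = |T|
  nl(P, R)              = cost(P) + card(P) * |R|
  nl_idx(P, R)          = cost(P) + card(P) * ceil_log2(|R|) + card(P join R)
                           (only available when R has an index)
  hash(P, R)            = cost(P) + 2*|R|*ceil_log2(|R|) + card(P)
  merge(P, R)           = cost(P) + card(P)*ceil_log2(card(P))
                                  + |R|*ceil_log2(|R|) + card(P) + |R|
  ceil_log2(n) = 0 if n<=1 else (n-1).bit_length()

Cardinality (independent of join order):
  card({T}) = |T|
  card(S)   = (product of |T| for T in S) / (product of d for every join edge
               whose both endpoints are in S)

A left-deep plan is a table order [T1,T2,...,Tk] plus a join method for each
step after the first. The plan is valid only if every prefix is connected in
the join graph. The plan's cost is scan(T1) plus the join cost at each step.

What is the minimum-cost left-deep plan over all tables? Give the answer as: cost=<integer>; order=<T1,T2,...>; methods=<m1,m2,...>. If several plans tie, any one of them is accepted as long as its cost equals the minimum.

cost=75440; order=A,B,C,D,E; methods=hash,hash,hash,hash

Selinger DP (subsets sized 1..n):
  {A}: scan cost=400, card=400
  {B}: scan cost=200, card=200
  {D}: scan cost=80, card=80
  {C}: scan cost=20, card=20
  {E}: scan cost=80, card=80
  {AB}: card=1000; try (B,hash)→4000, (A,merge)→6000, (B,merge)→6200, (A,hash)→7600, (A,nl)→80200, (B,nl)→80400; best=4000 via (B,hash)
  {AD}: card=6400; try (D,hash)→1920, (A,merge)→4720, (D,merge)→5040, (A,hash)→7360, (D,nl_idx)→9600, (A,nl)→32080 …(+1); best=1920 via (D,hash)
  {AC}: card=1600; try (C,hash)→1000, (C,nl_idx)→4000, (A,merge)→4140, (C,merge)→4520, (A,hash)→7240, (A,nl)→8020 …(+1); best=1000 via (C,hash)
  {BE}: card=3200; try (E,hash)→1520, (B,merge)→2520, (E,merge)→2640, (B,hash)→3360, (B,nl)→16080, (E,nl)→16200; best=1520 via (E,hash)
  {ABD}: card=16000; try (D,hash)→6120, (B,hash)→11520, (D,merge)→15640, (D,nl_idx)→27000, (D,nl)→84000, (B,merge)→93320 …(+1); best=6120 via (D,hash)
  {ABC}: card=4000; try (C,hash)→5200, (B,hash)→5800, (C,nl_idx)→13000, (C,merge)→15120, (B,merge)→22000, (C,nl)→24000 …(+1); best=5200 via (C,hash)
  {ABE}: card=16000; try (E,hash)→6120, (A,hash)→11920, (E,merge)→15640, (A,merge)→47120, (E,nl)→84000, (A,nl)→1281520; best=6120 via (E,hash)
  {ACD}: card=25600; try (D,hash)→3720, (C,hash)→8520, (D,merge)→20840, (D,nl_idx)→37800, (C,nl_idx)→59520, (C,merge)→91640 …(+2); best=3720 via (D,hash)
  {ABCD}: card=64000; try (D,hash)→10320, (C,hash)→22320, (B,hash)→32520, (D,merge)→57840, (D,nl_idx)→97200, (C,nl_idx)→150120 …(+5); best=10320 via (D,hash)
  {ABDE}: card=256000; try (E,hash)→23240, (D,hash)→23240, (E,merge)→246760, (D,merge)→246760, (D,nl_idx)→374120, (E,nl)→1286120 …(+1); best=23240 via (E,hash)
  {ABCE}: card=64000; try (E,hash)→10320, (C,hash)→22320, (E,merge)→57840, (C,nl_idx)→150120, (C,merge)→246240, (E,nl)→325200 …(+1); best=10320 via (E,hash)
  {ABCDE}: card=1024000; try (E,hash)→75440, (D,hash)→75440, (C,hash)→279440, (E,merge)→1098960, (D,merge)→1098960, (D,nl_idx)→1482320 …(+5); best=75440 via (E,hash)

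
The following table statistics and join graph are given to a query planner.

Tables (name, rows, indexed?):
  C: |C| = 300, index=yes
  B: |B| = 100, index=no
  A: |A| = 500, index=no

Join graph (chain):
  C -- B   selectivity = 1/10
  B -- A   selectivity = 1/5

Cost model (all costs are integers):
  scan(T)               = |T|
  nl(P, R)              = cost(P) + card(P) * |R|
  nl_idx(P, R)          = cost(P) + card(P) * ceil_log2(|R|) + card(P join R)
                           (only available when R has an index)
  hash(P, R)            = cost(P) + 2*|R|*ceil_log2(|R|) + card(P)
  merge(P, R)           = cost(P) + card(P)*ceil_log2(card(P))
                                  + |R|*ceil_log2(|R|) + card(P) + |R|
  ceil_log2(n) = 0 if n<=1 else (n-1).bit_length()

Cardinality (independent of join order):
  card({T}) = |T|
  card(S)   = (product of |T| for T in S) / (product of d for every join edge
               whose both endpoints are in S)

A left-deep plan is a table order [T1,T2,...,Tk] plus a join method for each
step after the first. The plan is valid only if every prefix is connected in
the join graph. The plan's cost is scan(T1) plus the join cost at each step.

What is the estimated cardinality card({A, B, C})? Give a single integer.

Tables in S: A(500), B(100), C(300)
Edges inside S: C-B(d=10), B-A(d=5)
numerator = 500 * 100 * 300 = 15000000
denominator = 10 * 5 = 50
card(S) = 15000000 / 50 = 300000

300000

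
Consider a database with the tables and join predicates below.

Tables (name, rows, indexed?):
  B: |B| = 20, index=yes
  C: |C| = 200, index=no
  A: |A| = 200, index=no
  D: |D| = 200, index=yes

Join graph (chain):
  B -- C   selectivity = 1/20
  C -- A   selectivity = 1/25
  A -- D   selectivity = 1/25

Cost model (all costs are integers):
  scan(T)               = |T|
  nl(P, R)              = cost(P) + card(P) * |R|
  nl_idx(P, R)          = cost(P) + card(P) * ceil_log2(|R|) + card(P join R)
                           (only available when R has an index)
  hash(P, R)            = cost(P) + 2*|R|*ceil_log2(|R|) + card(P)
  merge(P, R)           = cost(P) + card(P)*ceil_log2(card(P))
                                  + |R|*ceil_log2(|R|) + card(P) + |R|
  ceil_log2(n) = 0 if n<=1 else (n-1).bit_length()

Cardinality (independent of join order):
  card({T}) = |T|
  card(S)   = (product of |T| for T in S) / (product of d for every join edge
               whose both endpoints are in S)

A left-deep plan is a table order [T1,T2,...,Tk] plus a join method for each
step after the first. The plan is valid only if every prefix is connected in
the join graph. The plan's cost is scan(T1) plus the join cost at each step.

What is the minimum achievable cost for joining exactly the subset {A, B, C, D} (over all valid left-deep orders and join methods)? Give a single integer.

Selinger DP over subsets of {A,B,C,D}:
  {B}: scan cost=20, card=20
  {C}: scan cost=200, card=200
  {A}: scan cost=200, card=200
  {D}: scan cost=200, card=200
  {BC}: card=200; try (B,hash)→600, (B,nl_idx)→1400, (C,merge)→1940, (B,merge)→2120, (C,hash)→3240, (C,nl)→4020 …(+1); best=600 via (B,hash)
  {AC}: card=1600; try (C,hash)→3600, (A,hash)→3600, (C,merge)→3800, (A,merge)→3800, (C,nl)→40200, (A,nl)→40200; best=3600 via (C,hash)
  {AD}: card=1600; try (D,nl_idx)→3400, (D,hash)→3600, (A,hash)→3600, (D,merge)→3800, (A,merge)→3800, (D,nl)→40200 …(+1); best=3400 via (D,nl_idx)
  {ABC}: card=1600; try (A,hash)→4000, (A,merge)→4200, (B,hash)→5400, (B,nl_idx)→13200, (B,merge)→22920, (B,nl)→35600 …(+1); best=4000 via (A,hash)
  {ACD}: card=12800; try (C,hash)→8200, (D,hash)→8400, (C,merge)→24400, (D,merge)→24600, (D,nl_idx)→29200, (C,nl)→323400 …(+1); best=8200 via (C,hash)
  {ABCD}: card=12800; try (D,hash)→8800, (B,hash)→21200, (D,merge)→25000, (D,nl_idx)→29600, (B,nl_idx)→85000, (B,merge)→200320 …(+2); best=8800 via (D,hash)

8800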